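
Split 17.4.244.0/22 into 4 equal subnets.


New prefix = 22 + 2 = 24
Each subnet has 256 addresses
  17.4.244.0/24
  17.4.245.0/24
  17.4.246.0/24
  17.4.247.0/24
Subnets: 17.4.244.0/24, 17.4.245.0/24, 17.4.246.0/24, 17.4.247.0/24


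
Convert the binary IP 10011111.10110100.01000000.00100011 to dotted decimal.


10011111 = 159
10110100 = 180
01000000 = 64
00100011 = 35
IP: 159.180.64.35


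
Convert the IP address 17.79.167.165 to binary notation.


17 = 00010001
79 = 01001111
167 = 10100111
165 = 10100101
Binary: 00010001.01001111.10100111.10100101


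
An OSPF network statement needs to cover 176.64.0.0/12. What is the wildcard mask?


Subnet mask: 255.240.0.0
Wildcard = 255.255.255.255 - subnet mask
255 - 255 = 0
255 - 240 = 15
255 - 0 = 255
255 - 0 = 255
Wildcard: 0.15.255.255


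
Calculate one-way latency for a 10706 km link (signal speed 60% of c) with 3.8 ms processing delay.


Speed = 0.6 * 3e5 km/s = 180000 km/s
Propagation delay = 10706 / 180000 = 0.0595 s = 59.4778 ms
Processing delay = 3.8 ms
Total one-way latency = 63.2778 ms


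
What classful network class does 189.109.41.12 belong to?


First octet: 189
Binary: 10111101
10xxxxxx -> Class B (128-191)
Class B, default mask 255.255.0.0 (/16)


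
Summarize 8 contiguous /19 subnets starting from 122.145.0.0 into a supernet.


Original prefix: /19
Number of subnets: 8 = 2^3
New prefix = 19 - 3 = 16
Supernet: 122.145.0.0/16


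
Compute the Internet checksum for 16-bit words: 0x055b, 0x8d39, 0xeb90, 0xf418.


Sum all words (with carry folding):
+ 0x055b = 0x055b
+ 0x8d39 = 0x9294
+ 0xeb90 = 0x7e25
+ 0xf418 = 0x723e
One's complement: ~0x723e
Checksum = 0x8dc1


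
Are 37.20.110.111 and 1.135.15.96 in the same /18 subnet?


Mask: 255.255.192.0
37.20.110.111 AND mask = 37.20.64.0
1.135.15.96 AND mask = 1.135.0.0
No, different subnets (37.20.64.0 vs 1.135.0.0)


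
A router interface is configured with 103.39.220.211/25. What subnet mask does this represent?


/25 means 25 network bits, 7 host bits
Binary: 11111111111111111111111110000000
Mask: 255.255.255.128


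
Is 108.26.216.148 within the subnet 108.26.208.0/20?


Subnet network: 108.26.208.0
Test IP AND mask: 108.26.208.0
Yes, 108.26.216.148 is in 108.26.208.0/20


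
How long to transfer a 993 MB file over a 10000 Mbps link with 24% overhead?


Effective throughput = 10000 * (1 - 24/100) = 7600 Mbps
File size in Mb = 993 * 8 = 7944 Mb
Time = 7944 / 7600
Time = 1.0453 seconds


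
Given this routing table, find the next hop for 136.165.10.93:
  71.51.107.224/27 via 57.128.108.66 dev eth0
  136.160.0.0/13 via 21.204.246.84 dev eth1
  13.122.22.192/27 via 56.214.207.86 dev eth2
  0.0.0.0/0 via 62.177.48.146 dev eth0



Longest prefix match for 136.165.10.93:
  /27 71.51.107.224: no
  /13 136.160.0.0: MATCH
  /27 13.122.22.192: no
  /0 0.0.0.0: MATCH
Selected: next-hop 21.204.246.84 via eth1 (matched /13)


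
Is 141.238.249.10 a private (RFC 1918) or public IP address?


RFC 1918 private ranges:
  10.0.0.0/8 (10.0.0.0 - 10.255.255.255)
  172.16.0.0/12 (172.16.0.0 - 172.31.255.255)
  192.168.0.0/16 (192.168.0.0 - 192.168.255.255)
Public (not in any RFC 1918 range)


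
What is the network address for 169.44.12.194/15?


IP:   10101001.00101100.00001100.11000010
Mask: 11111111.11111110.00000000.00000000
AND operation:
Net:  10101001.00101100.00000000.00000000
Network: 169.44.0.0/15


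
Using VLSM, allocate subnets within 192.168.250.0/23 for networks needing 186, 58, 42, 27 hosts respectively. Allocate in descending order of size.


186 hosts -> /24 (254 usable): 192.168.250.0/24
58 hosts -> /26 (62 usable): 192.168.251.0/26
42 hosts -> /26 (62 usable): 192.168.251.64/26
27 hosts -> /27 (30 usable): 192.168.251.128/27
Allocation: 192.168.250.0/24 (186 hosts, 254 usable); 192.168.251.0/26 (58 hosts, 62 usable); 192.168.251.64/26 (42 hosts, 62 usable); 192.168.251.128/27 (27 hosts, 30 usable)


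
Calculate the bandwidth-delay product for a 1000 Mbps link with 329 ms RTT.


BDP = bandwidth * RTT
= 1000 Mbps * 329 ms
= 1000 * 1e6 * 329 / 1000 bits
= 329000000 bits
= 41125000 bytes
= 40161.1328 KB
BDP = 329000000 bits (41125000 bytes)


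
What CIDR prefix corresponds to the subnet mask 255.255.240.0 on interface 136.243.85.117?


Binary: 11111111.11111111.11110000.00000000
Count leading 1s
Prefix: /20


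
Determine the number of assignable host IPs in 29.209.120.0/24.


Host bits = 32 - 24 = 8
Total addresses = 2^8 = 256
Usable = total - 2 (network and broadcast)
Usable hosts: 254


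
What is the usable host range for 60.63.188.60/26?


Network: 60.63.188.0
Broadcast: 60.63.188.63
First usable = network + 1
Last usable = broadcast - 1
Range: 60.63.188.1 to 60.63.188.62


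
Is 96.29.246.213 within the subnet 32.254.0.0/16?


Subnet network: 32.254.0.0
Test IP AND mask: 96.29.0.0
No, 96.29.246.213 is not in 32.254.0.0/16


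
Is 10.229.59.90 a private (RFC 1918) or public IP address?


RFC 1918 private ranges:
  10.0.0.0/8 (10.0.0.0 - 10.255.255.255)
  172.16.0.0/12 (172.16.0.0 - 172.31.255.255)
  192.168.0.0/16 (192.168.0.0 - 192.168.255.255)
Private (in 10.0.0.0/8)


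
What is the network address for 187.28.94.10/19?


IP:   10111011.00011100.01011110.00001010
Mask: 11111111.11111111.11100000.00000000
AND operation:
Net:  10111011.00011100.01000000.00000000
Network: 187.28.64.0/19


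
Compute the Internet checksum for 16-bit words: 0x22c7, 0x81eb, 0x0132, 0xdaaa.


Sum all words (with carry folding):
+ 0x22c7 = 0x22c7
+ 0x81eb = 0xa4b2
+ 0x0132 = 0xa5e4
+ 0xdaaa = 0x808f
One's complement: ~0x808f
Checksum = 0x7f70


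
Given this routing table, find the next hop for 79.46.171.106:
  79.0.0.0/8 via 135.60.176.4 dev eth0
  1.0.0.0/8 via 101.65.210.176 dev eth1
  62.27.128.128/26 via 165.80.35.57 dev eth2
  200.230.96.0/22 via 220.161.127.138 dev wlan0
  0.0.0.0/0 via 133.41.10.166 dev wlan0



Longest prefix match for 79.46.171.106:
  /8 79.0.0.0: MATCH
  /8 1.0.0.0: no
  /26 62.27.128.128: no
  /22 200.230.96.0: no
  /0 0.0.0.0: MATCH
Selected: next-hop 135.60.176.4 via eth0 (matched /8)


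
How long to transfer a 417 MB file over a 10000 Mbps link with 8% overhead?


Effective throughput = 10000 * (1 - 8/100) = 9200 Mbps
File size in Mb = 417 * 8 = 3336 Mb
Time = 3336 / 9200
Time = 0.3626 seconds


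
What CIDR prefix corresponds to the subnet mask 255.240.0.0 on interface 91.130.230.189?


Binary: 11111111.11110000.00000000.00000000
Count leading 1s
Prefix: /12


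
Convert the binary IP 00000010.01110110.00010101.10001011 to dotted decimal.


00000010 = 2
01110110 = 118
00010101 = 21
10001011 = 139
IP: 2.118.21.139


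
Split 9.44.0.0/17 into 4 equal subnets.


New prefix = 17 + 2 = 19
Each subnet has 8192 addresses
  9.44.0.0/19
  9.44.32.0/19
  9.44.64.0/19
  9.44.96.0/19
Subnets: 9.44.0.0/19, 9.44.32.0/19, 9.44.64.0/19, 9.44.96.0/19


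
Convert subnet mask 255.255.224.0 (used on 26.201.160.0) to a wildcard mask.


Subnet mask: 255.255.224.0
Wildcard = 255.255.255.255 - subnet mask
255 - 255 = 0
255 - 255 = 0
255 - 224 = 31
255 - 0 = 255
Wildcard: 0.0.31.255


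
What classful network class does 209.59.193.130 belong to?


First octet: 209
Binary: 11010001
110xxxxx -> Class C (192-223)
Class C, default mask 255.255.255.0 (/24)


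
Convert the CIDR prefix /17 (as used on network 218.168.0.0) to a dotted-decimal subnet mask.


/17 means 17 network bits, 15 host bits
Binary: 11111111111111111000000000000000
Mask: 255.255.128.0


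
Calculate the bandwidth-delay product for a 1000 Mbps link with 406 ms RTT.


BDP = bandwidth * RTT
= 1000 Mbps * 406 ms
= 1000 * 1e6 * 406 / 1000 bits
= 406000000 bits
= 50750000 bytes
= 49560.5469 KB
BDP = 406000000 bits (50750000 bytes)


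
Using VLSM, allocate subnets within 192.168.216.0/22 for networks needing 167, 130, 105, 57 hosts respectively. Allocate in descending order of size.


167 hosts -> /24 (254 usable): 192.168.216.0/24
130 hosts -> /24 (254 usable): 192.168.217.0/24
105 hosts -> /25 (126 usable): 192.168.218.0/25
57 hosts -> /26 (62 usable): 192.168.218.128/26
Allocation: 192.168.216.0/24 (167 hosts, 254 usable); 192.168.217.0/24 (130 hosts, 254 usable); 192.168.218.0/25 (105 hosts, 126 usable); 192.168.218.128/26 (57 hosts, 62 usable)


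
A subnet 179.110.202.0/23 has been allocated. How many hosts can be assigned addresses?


Host bits = 32 - 23 = 9
Total addresses = 2^9 = 512
Usable = total - 2 (network and broadcast)
Usable hosts: 510


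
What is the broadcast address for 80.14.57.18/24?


Network: 80.14.57.0/24
Host bits = 8
Set all host bits to 1:
Broadcast: 80.14.57.255


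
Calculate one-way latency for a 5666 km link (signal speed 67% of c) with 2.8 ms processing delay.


Speed = 0.67 * 3e5 km/s = 201000 km/s
Propagation delay = 5666 / 201000 = 0.0282 s = 28.1891 ms
Processing delay = 2.8 ms
Total one-way latency = 30.9891 ms


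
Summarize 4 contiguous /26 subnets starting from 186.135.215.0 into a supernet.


Original prefix: /26
Number of subnets: 4 = 2^2
New prefix = 26 - 2 = 24
Supernet: 186.135.215.0/24


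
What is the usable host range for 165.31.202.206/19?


Network: 165.31.192.0
Broadcast: 165.31.223.255
First usable = network + 1
Last usable = broadcast - 1
Range: 165.31.192.1 to 165.31.223.254


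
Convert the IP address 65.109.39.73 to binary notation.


65 = 01000001
109 = 01101101
39 = 00100111
73 = 01001001
Binary: 01000001.01101101.00100111.01001001


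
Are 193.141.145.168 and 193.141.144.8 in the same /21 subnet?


Mask: 255.255.248.0
193.141.145.168 AND mask = 193.141.144.0
193.141.144.8 AND mask = 193.141.144.0
Yes, same subnet (193.141.144.0)


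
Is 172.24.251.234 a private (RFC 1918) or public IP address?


RFC 1918 private ranges:
  10.0.0.0/8 (10.0.0.0 - 10.255.255.255)
  172.16.0.0/12 (172.16.0.0 - 172.31.255.255)
  192.168.0.0/16 (192.168.0.0 - 192.168.255.255)
Private (in 172.16.0.0/12)


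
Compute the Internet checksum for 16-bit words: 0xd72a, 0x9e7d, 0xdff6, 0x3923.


Sum all words (with carry folding):
+ 0xd72a = 0xd72a
+ 0x9e7d = 0x75a8
+ 0xdff6 = 0x559f
+ 0x3923 = 0x8ec2
One's complement: ~0x8ec2
Checksum = 0x713d


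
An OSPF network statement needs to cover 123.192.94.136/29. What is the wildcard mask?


Subnet mask: 255.255.255.248
Wildcard = 255.255.255.255 - subnet mask
255 - 255 = 0
255 - 255 = 0
255 - 255 = 0
255 - 248 = 7
Wildcard: 0.0.0.7


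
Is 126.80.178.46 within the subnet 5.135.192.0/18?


Subnet network: 5.135.192.0
Test IP AND mask: 126.80.128.0
No, 126.80.178.46 is not in 5.135.192.0/18


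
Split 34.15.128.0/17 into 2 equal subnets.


New prefix = 17 + 1 = 18
Each subnet has 16384 addresses
  34.15.128.0/18
  34.15.192.0/18
Subnets: 34.15.128.0/18, 34.15.192.0/18


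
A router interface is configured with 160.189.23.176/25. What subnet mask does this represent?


/25 means 25 network bits, 7 host bits
Binary: 11111111111111111111111110000000
Mask: 255.255.255.128


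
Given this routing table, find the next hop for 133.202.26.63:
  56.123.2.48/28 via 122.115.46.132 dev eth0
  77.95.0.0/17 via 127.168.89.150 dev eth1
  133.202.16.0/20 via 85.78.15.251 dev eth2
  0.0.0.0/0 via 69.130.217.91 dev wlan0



Longest prefix match for 133.202.26.63:
  /28 56.123.2.48: no
  /17 77.95.0.0: no
  /20 133.202.16.0: MATCH
  /0 0.0.0.0: MATCH
Selected: next-hop 85.78.15.251 via eth2 (matched /20)


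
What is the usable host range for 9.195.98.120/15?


Network: 9.194.0.0
Broadcast: 9.195.255.255
First usable = network + 1
Last usable = broadcast - 1
Range: 9.194.0.1 to 9.195.255.254


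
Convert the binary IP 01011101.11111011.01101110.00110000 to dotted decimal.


01011101 = 93
11111011 = 251
01101110 = 110
00110000 = 48
IP: 93.251.110.48


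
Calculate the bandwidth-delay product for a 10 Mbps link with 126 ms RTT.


BDP = bandwidth * RTT
= 10 Mbps * 126 ms
= 10 * 1e6 * 126 / 1000 bits
= 1260000 bits
= 157500 bytes
= 153.8086 KB
BDP = 1260000 bits (157500 bytes)


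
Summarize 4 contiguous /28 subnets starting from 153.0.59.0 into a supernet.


Original prefix: /28
Number of subnets: 4 = 2^2
New prefix = 28 - 2 = 26
Supernet: 153.0.59.0/26


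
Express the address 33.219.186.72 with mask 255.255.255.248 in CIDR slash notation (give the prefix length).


Binary: 11111111.11111111.11111111.11111000
Count leading 1s
Prefix: /29


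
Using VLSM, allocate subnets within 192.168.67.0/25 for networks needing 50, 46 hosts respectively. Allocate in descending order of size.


50 hosts -> /26 (62 usable): 192.168.67.0/26
46 hosts -> /26 (62 usable): 192.168.67.64/26
Allocation: 192.168.67.0/26 (50 hosts, 62 usable); 192.168.67.64/26 (46 hosts, 62 usable)


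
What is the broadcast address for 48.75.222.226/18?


Network: 48.75.192.0/18
Host bits = 14
Set all host bits to 1:
Broadcast: 48.75.255.255


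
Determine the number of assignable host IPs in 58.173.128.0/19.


Host bits = 32 - 19 = 13
Total addresses = 2^13 = 8192
Usable = total - 2 (network and broadcast)
Usable hosts: 8190


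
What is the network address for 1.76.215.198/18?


IP:   00000001.01001100.11010111.11000110
Mask: 11111111.11111111.11000000.00000000
AND operation:
Net:  00000001.01001100.11000000.00000000
Network: 1.76.192.0/18


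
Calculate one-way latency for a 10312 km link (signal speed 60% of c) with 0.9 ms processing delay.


Speed = 0.6 * 3e5 km/s = 180000 km/s
Propagation delay = 10312 / 180000 = 0.0573 s = 57.2889 ms
Processing delay = 0.9 ms
Total one-way latency = 58.1889 ms


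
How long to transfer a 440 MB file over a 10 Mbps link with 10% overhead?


Effective throughput = 10 * (1 - 10/100) = 9 Mbps
File size in Mb = 440 * 8 = 3520 Mb
Time = 3520 / 9
Time = 391.1111 seconds


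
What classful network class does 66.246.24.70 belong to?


First octet: 66
Binary: 01000010
0xxxxxxx -> Class A (1-126)
Class A, default mask 255.0.0.0 (/8)


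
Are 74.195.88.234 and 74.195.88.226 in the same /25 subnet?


Mask: 255.255.255.128
74.195.88.234 AND mask = 74.195.88.128
74.195.88.226 AND mask = 74.195.88.128
Yes, same subnet (74.195.88.128)


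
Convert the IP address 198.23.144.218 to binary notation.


198 = 11000110
23 = 00010111
144 = 10010000
218 = 11011010
Binary: 11000110.00010111.10010000.11011010


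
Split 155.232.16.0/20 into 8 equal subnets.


New prefix = 20 + 3 = 23
Each subnet has 512 addresses
  155.232.16.0/23
  155.232.18.0/23
  155.232.20.0/23
  155.232.22.0/23
  155.232.24.0/23
  155.232.26.0/23
  155.232.28.0/23
  155.232.30.0/23
Subnets: 155.232.16.0/23, 155.232.18.0/23, 155.232.20.0/23, 155.232.22.0/23, 155.232.24.0/23, 155.232.26.0/23, 155.232.28.0/23, 155.232.30.0/23


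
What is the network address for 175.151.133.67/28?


IP:   10101111.10010111.10000101.01000011
Mask: 11111111.11111111.11111111.11110000
AND operation:
Net:  10101111.10010111.10000101.01000000
Network: 175.151.133.64/28


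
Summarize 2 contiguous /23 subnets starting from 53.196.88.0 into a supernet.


Original prefix: /23
Number of subnets: 2 = 2^1
New prefix = 23 - 1 = 22
Supernet: 53.196.88.0/22


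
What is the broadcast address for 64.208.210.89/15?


Network: 64.208.0.0/15
Host bits = 17
Set all host bits to 1:
Broadcast: 64.209.255.255


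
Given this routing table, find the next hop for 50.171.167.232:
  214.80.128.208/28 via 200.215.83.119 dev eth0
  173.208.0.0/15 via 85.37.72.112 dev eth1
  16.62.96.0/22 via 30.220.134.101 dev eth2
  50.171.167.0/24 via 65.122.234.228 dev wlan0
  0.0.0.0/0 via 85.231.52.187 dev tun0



Longest prefix match for 50.171.167.232:
  /28 214.80.128.208: no
  /15 173.208.0.0: no
  /22 16.62.96.0: no
  /24 50.171.167.0: MATCH
  /0 0.0.0.0: MATCH
Selected: next-hop 65.122.234.228 via wlan0 (matched /24)


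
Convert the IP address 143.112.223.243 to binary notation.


143 = 10001111
112 = 01110000
223 = 11011111
243 = 11110011
Binary: 10001111.01110000.11011111.11110011


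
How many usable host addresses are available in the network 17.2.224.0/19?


Host bits = 32 - 19 = 13
Total addresses = 2^13 = 8192
Usable = total - 2 (network and broadcast)
Usable hosts: 8190


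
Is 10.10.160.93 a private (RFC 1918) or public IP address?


RFC 1918 private ranges:
  10.0.0.0/8 (10.0.0.0 - 10.255.255.255)
  172.16.0.0/12 (172.16.0.0 - 172.31.255.255)
  192.168.0.0/16 (192.168.0.0 - 192.168.255.255)
Private (in 10.0.0.0/8)


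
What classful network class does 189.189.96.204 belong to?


First octet: 189
Binary: 10111101
10xxxxxx -> Class B (128-191)
Class B, default mask 255.255.0.0 (/16)


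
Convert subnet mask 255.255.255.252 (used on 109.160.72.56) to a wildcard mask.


Subnet mask: 255.255.255.252
Wildcard = 255.255.255.255 - subnet mask
255 - 255 = 0
255 - 255 = 0
255 - 255 = 0
255 - 252 = 3
Wildcard: 0.0.0.3


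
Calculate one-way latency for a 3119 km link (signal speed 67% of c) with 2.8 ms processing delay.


Speed = 0.67 * 3e5 km/s = 201000 km/s
Propagation delay = 3119 / 201000 = 0.0155 s = 15.5174 ms
Processing delay = 2.8 ms
Total one-way latency = 18.3174 ms


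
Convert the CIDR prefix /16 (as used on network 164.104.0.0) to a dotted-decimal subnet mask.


/16 means 16 network bits, 16 host bits
Binary: 11111111111111110000000000000000
Mask: 255.255.0.0


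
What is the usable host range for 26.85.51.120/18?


Network: 26.85.0.0
Broadcast: 26.85.63.255
First usable = network + 1
Last usable = broadcast - 1
Range: 26.85.0.1 to 26.85.63.254


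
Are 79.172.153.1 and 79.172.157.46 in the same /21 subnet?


Mask: 255.255.248.0
79.172.153.1 AND mask = 79.172.152.0
79.172.157.46 AND mask = 79.172.152.0
Yes, same subnet (79.172.152.0)


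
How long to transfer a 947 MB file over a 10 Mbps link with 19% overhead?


Effective throughput = 10 * (1 - 19/100) = 8.1 Mbps
File size in Mb = 947 * 8 = 7576 Mb
Time = 7576 / 8.1
Time = 935.3086 seconds


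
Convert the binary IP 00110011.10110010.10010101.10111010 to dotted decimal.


00110011 = 51
10110010 = 178
10010101 = 149
10111010 = 186
IP: 51.178.149.186


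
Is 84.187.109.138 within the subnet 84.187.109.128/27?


Subnet network: 84.187.109.128
Test IP AND mask: 84.187.109.128
Yes, 84.187.109.138 is in 84.187.109.128/27


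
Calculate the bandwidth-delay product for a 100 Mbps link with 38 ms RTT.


BDP = bandwidth * RTT
= 100 Mbps * 38 ms
= 100 * 1e6 * 38 / 1000 bits
= 3800000 bits
= 475000 bytes
= 463.8672 KB
BDP = 3800000 bits (475000 bytes)


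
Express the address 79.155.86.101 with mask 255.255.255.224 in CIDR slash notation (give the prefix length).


Binary: 11111111.11111111.11111111.11100000
Count leading 1s
Prefix: /27


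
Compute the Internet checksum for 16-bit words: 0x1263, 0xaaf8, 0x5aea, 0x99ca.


Sum all words (with carry folding):
+ 0x1263 = 0x1263
+ 0xaaf8 = 0xbd5b
+ 0x5aea = 0x1846
+ 0x99ca = 0xb210
One's complement: ~0xb210
Checksum = 0x4def


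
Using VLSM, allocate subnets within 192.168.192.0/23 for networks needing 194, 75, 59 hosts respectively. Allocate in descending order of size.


194 hosts -> /24 (254 usable): 192.168.192.0/24
75 hosts -> /25 (126 usable): 192.168.193.0/25
59 hosts -> /26 (62 usable): 192.168.193.128/26
Allocation: 192.168.192.0/24 (194 hosts, 254 usable); 192.168.193.0/25 (75 hosts, 126 usable); 192.168.193.128/26 (59 hosts, 62 usable)


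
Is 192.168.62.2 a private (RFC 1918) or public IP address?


RFC 1918 private ranges:
  10.0.0.0/8 (10.0.0.0 - 10.255.255.255)
  172.16.0.0/12 (172.16.0.0 - 172.31.255.255)
  192.168.0.0/16 (192.168.0.0 - 192.168.255.255)
Private (in 192.168.0.0/16)


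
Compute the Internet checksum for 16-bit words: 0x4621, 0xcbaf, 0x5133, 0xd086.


Sum all words (with carry folding):
+ 0x4621 = 0x4621
+ 0xcbaf = 0x11d1
+ 0x5133 = 0x6304
+ 0xd086 = 0x338b
One's complement: ~0x338b
Checksum = 0xcc74


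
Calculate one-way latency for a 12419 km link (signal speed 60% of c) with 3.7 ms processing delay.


Speed = 0.6 * 3e5 km/s = 180000 km/s
Propagation delay = 12419 / 180000 = 0.069 s = 68.9944 ms
Processing delay = 3.7 ms
Total one-way latency = 72.6944 ms


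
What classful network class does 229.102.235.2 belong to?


First octet: 229
Binary: 11100101
1110xxxx -> Class D (224-239)
Class D (multicast), default mask N/A


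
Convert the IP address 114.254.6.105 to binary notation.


114 = 01110010
254 = 11111110
6 = 00000110
105 = 01101001
Binary: 01110010.11111110.00000110.01101001


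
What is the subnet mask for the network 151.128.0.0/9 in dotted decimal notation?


/9 means 9 network bits, 23 host bits
Binary: 11111111100000000000000000000000
Mask: 255.128.0.0


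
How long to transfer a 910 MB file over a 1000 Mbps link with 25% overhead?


Effective throughput = 1000 * (1 - 25/100) = 750 Mbps
File size in Mb = 910 * 8 = 7280 Mb
Time = 7280 / 750
Time = 9.7067 seconds


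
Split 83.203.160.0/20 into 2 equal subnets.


New prefix = 20 + 1 = 21
Each subnet has 2048 addresses
  83.203.160.0/21
  83.203.168.0/21
Subnets: 83.203.160.0/21, 83.203.168.0/21


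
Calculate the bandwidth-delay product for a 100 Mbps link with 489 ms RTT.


BDP = bandwidth * RTT
= 100 Mbps * 489 ms
= 100 * 1e6 * 489 / 1000 bits
= 48900000 bits
= 6112500 bytes
= 5969.2383 KB
BDP = 48900000 bits (6112500 bytes)


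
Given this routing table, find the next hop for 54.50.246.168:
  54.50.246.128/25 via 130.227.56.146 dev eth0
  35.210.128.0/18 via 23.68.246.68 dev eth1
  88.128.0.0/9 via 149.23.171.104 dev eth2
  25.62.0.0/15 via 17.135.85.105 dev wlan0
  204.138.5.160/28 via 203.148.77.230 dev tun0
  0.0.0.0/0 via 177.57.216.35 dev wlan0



Longest prefix match for 54.50.246.168:
  /25 54.50.246.128: MATCH
  /18 35.210.128.0: no
  /9 88.128.0.0: no
  /15 25.62.0.0: no
  /28 204.138.5.160: no
  /0 0.0.0.0: MATCH
Selected: next-hop 130.227.56.146 via eth0 (matched /25)


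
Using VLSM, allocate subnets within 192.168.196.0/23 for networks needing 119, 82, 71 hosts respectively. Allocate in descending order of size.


119 hosts -> /25 (126 usable): 192.168.196.0/25
82 hosts -> /25 (126 usable): 192.168.196.128/25
71 hosts -> /25 (126 usable): 192.168.197.0/25
Allocation: 192.168.196.0/25 (119 hosts, 126 usable); 192.168.196.128/25 (82 hosts, 126 usable); 192.168.197.0/25 (71 hosts, 126 usable)


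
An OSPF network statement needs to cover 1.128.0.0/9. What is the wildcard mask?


Subnet mask: 255.128.0.0
Wildcard = 255.255.255.255 - subnet mask
255 - 255 = 0
255 - 128 = 127
255 - 0 = 255
255 - 0 = 255
Wildcard: 0.127.255.255


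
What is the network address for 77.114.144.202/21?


IP:   01001101.01110010.10010000.11001010
Mask: 11111111.11111111.11111000.00000000
AND operation:
Net:  01001101.01110010.10010000.00000000
Network: 77.114.144.0/21


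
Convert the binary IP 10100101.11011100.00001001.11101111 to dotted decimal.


10100101 = 165
11011100 = 220
00001001 = 9
11101111 = 239
IP: 165.220.9.239


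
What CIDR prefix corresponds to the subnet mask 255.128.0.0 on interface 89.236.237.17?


Binary: 11111111.10000000.00000000.00000000
Count leading 1s
Prefix: /9


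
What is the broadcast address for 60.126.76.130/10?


Network: 60.64.0.0/10
Host bits = 22
Set all host bits to 1:
Broadcast: 60.127.255.255


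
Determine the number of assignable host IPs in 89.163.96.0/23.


Host bits = 32 - 23 = 9
Total addresses = 2^9 = 512
Usable = total - 2 (network and broadcast)
Usable hosts: 510


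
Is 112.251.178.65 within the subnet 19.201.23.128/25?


Subnet network: 19.201.23.128
Test IP AND mask: 112.251.178.0
No, 112.251.178.65 is not in 19.201.23.128/25


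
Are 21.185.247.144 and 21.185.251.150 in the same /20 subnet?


Mask: 255.255.240.0
21.185.247.144 AND mask = 21.185.240.0
21.185.251.150 AND mask = 21.185.240.0
Yes, same subnet (21.185.240.0)


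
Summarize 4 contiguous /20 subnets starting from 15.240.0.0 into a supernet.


Original prefix: /20
Number of subnets: 4 = 2^2
New prefix = 20 - 2 = 18
Supernet: 15.240.0.0/18


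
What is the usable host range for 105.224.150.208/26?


Network: 105.224.150.192
Broadcast: 105.224.150.255
First usable = network + 1
Last usable = broadcast - 1
Range: 105.224.150.193 to 105.224.150.254


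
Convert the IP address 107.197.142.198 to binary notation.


107 = 01101011
197 = 11000101
142 = 10001110
198 = 11000110
Binary: 01101011.11000101.10001110.11000110


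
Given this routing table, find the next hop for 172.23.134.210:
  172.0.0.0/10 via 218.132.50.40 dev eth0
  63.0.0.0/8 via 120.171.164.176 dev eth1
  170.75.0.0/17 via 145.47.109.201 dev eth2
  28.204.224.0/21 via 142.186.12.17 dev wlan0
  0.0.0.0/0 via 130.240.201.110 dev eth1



Longest prefix match for 172.23.134.210:
  /10 172.0.0.0: MATCH
  /8 63.0.0.0: no
  /17 170.75.0.0: no
  /21 28.204.224.0: no
  /0 0.0.0.0: MATCH
Selected: next-hop 218.132.50.40 via eth0 (matched /10)


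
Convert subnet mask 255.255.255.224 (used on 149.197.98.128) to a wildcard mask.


Subnet mask: 255.255.255.224
Wildcard = 255.255.255.255 - subnet mask
255 - 255 = 0
255 - 255 = 0
255 - 255 = 0
255 - 224 = 31
Wildcard: 0.0.0.31


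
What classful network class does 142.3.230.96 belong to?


First octet: 142
Binary: 10001110
10xxxxxx -> Class B (128-191)
Class B, default mask 255.255.0.0 (/16)


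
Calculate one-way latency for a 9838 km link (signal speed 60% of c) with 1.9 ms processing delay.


Speed = 0.6 * 3e5 km/s = 180000 km/s
Propagation delay = 9838 / 180000 = 0.0547 s = 54.6556 ms
Processing delay = 1.9 ms
Total one-way latency = 56.5556 ms


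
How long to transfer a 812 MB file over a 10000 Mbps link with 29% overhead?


Effective throughput = 10000 * (1 - 29/100) = 7100 Mbps
File size in Mb = 812 * 8 = 6496 Mb
Time = 6496 / 7100
Time = 0.9149 seconds


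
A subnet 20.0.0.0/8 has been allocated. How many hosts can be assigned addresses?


Host bits = 32 - 8 = 24
Total addresses = 2^24 = 16777216
Usable = total - 2 (network and broadcast)
Usable hosts: 16777214


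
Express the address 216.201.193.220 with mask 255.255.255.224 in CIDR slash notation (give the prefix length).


Binary: 11111111.11111111.11111111.11100000
Count leading 1s
Prefix: /27


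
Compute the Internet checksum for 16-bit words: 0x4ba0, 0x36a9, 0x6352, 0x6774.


Sum all words (with carry folding):
+ 0x4ba0 = 0x4ba0
+ 0x36a9 = 0x8249
+ 0x6352 = 0xe59b
+ 0x6774 = 0x4d10
One's complement: ~0x4d10
Checksum = 0xb2ef


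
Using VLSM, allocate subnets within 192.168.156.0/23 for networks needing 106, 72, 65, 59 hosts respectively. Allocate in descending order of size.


106 hosts -> /25 (126 usable): 192.168.156.0/25
72 hosts -> /25 (126 usable): 192.168.156.128/25
65 hosts -> /25 (126 usable): 192.168.157.0/25
59 hosts -> /26 (62 usable): 192.168.157.128/26
Allocation: 192.168.156.0/25 (106 hosts, 126 usable); 192.168.156.128/25 (72 hosts, 126 usable); 192.168.157.0/25 (65 hosts, 126 usable); 192.168.157.128/26 (59 hosts, 62 usable)


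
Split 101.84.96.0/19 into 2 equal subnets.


New prefix = 19 + 1 = 20
Each subnet has 4096 addresses
  101.84.96.0/20
  101.84.112.0/20
Subnets: 101.84.96.0/20, 101.84.112.0/20


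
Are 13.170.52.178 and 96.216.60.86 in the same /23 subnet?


Mask: 255.255.254.0
13.170.52.178 AND mask = 13.170.52.0
96.216.60.86 AND mask = 96.216.60.0
No, different subnets (13.170.52.0 vs 96.216.60.0)


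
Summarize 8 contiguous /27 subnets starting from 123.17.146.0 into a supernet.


Original prefix: /27
Number of subnets: 8 = 2^3
New prefix = 27 - 3 = 24
Supernet: 123.17.146.0/24


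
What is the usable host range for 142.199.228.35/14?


Network: 142.196.0.0
Broadcast: 142.199.255.255
First usable = network + 1
Last usable = broadcast - 1
Range: 142.196.0.1 to 142.199.255.254


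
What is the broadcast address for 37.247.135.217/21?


Network: 37.247.128.0/21
Host bits = 11
Set all host bits to 1:
Broadcast: 37.247.135.255


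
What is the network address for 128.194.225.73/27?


IP:   10000000.11000010.11100001.01001001
Mask: 11111111.11111111.11111111.11100000
AND operation:
Net:  10000000.11000010.11100001.01000000
Network: 128.194.225.64/27


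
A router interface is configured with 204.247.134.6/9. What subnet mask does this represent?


/9 means 9 network bits, 23 host bits
Binary: 11111111100000000000000000000000
Mask: 255.128.0.0


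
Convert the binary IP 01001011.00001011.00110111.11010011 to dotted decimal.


01001011 = 75
00001011 = 11
00110111 = 55
11010011 = 211
IP: 75.11.55.211


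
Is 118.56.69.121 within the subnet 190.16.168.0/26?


Subnet network: 190.16.168.0
Test IP AND mask: 118.56.69.64
No, 118.56.69.121 is not in 190.16.168.0/26


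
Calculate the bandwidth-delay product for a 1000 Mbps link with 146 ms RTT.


BDP = bandwidth * RTT
= 1000 Mbps * 146 ms
= 1000 * 1e6 * 146 / 1000 bits
= 146000000 bits
= 18250000 bytes
= 17822.2656 KB
BDP = 146000000 bits (18250000 bytes)


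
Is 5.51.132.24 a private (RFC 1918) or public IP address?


RFC 1918 private ranges:
  10.0.0.0/8 (10.0.0.0 - 10.255.255.255)
  172.16.0.0/12 (172.16.0.0 - 172.31.255.255)
  192.168.0.0/16 (192.168.0.0 - 192.168.255.255)
Public (not in any RFC 1918 range)


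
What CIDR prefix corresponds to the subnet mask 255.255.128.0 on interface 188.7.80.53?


Binary: 11111111.11111111.10000000.00000000
Count leading 1s
Prefix: /17


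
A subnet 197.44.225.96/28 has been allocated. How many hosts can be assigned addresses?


Host bits = 32 - 28 = 4
Total addresses = 2^4 = 16
Usable = total - 2 (network and broadcast)
Usable hosts: 14


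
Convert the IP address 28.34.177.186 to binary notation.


28 = 00011100
34 = 00100010
177 = 10110001
186 = 10111010
Binary: 00011100.00100010.10110001.10111010


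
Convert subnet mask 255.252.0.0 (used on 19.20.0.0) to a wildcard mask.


Subnet mask: 255.252.0.0
Wildcard = 255.255.255.255 - subnet mask
255 - 255 = 0
255 - 252 = 3
255 - 0 = 255
255 - 0 = 255
Wildcard: 0.3.255.255


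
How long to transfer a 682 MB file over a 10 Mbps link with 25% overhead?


Effective throughput = 10 * (1 - 25/100) = 7.5 Mbps
File size in Mb = 682 * 8 = 5456 Mb
Time = 5456 / 7.5
Time = 727.4667 seconds


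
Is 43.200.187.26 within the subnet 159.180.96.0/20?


Subnet network: 159.180.96.0
Test IP AND mask: 43.200.176.0
No, 43.200.187.26 is not in 159.180.96.0/20


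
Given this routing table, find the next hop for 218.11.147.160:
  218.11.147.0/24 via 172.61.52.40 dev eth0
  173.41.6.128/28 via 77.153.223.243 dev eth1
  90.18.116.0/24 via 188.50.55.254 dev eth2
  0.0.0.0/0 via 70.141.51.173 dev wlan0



Longest prefix match for 218.11.147.160:
  /24 218.11.147.0: MATCH
  /28 173.41.6.128: no
  /24 90.18.116.0: no
  /0 0.0.0.0: MATCH
Selected: next-hop 172.61.52.40 via eth0 (matched /24)


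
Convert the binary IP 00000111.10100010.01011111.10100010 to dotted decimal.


00000111 = 7
10100010 = 162
01011111 = 95
10100010 = 162
IP: 7.162.95.162


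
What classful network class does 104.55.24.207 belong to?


First octet: 104
Binary: 01101000
0xxxxxxx -> Class A (1-126)
Class A, default mask 255.0.0.0 (/8)


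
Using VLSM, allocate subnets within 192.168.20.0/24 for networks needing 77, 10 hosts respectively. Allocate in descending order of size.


77 hosts -> /25 (126 usable): 192.168.20.0/25
10 hosts -> /28 (14 usable): 192.168.20.128/28
Allocation: 192.168.20.0/25 (77 hosts, 126 usable); 192.168.20.128/28 (10 hosts, 14 usable)


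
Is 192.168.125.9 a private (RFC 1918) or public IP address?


RFC 1918 private ranges:
  10.0.0.0/8 (10.0.0.0 - 10.255.255.255)
  172.16.0.0/12 (172.16.0.0 - 172.31.255.255)
  192.168.0.0/16 (192.168.0.0 - 192.168.255.255)
Private (in 192.168.0.0/16)


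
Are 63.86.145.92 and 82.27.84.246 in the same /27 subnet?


Mask: 255.255.255.224
63.86.145.92 AND mask = 63.86.145.64
82.27.84.246 AND mask = 82.27.84.224
No, different subnets (63.86.145.64 vs 82.27.84.224)


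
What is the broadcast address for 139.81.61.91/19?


Network: 139.81.32.0/19
Host bits = 13
Set all host bits to 1:
Broadcast: 139.81.63.255


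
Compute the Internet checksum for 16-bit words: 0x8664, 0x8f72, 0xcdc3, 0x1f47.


Sum all words (with carry folding):
+ 0x8664 = 0x8664
+ 0x8f72 = 0x15d7
+ 0xcdc3 = 0xe39a
+ 0x1f47 = 0x02e2
One's complement: ~0x02e2
Checksum = 0xfd1d


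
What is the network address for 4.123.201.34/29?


IP:   00000100.01111011.11001001.00100010
Mask: 11111111.11111111.11111111.11111000
AND operation:
Net:  00000100.01111011.11001001.00100000
Network: 4.123.201.32/29


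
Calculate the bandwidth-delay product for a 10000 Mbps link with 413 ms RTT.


BDP = bandwidth * RTT
= 10000 Mbps * 413 ms
= 10000 * 1e6 * 413 / 1000 bits
= 4130000000 bits
= 516250000 bytes
= 504150.3906 KB
BDP = 4130000000 bits (516250000 bytes)


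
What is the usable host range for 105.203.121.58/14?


Network: 105.200.0.0
Broadcast: 105.203.255.255
First usable = network + 1
Last usable = broadcast - 1
Range: 105.200.0.1 to 105.203.255.254


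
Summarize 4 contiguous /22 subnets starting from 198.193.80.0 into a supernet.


Original prefix: /22
Number of subnets: 4 = 2^2
New prefix = 22 - 2 = 20
Supernet: 198.193.80.0/20


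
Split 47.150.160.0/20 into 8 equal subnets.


New prefix = 20 + 3 = 23
Each subnet has 512 addresses
  47.150.160.0/23
  47.150.162.0/23
  47.150.164.0/23
  47.150.166.0/23
  47.150.168.0/23
  47.150.170.0/23
  47.150.172.0/23
  47.150.174.0/23
Subnets: 47.150.160.0/23, 47.150.162.0/23, 47.150.164.0/23, 47.150.166.0/23, 47.150.168.0/23, 47.150.170.0/23, 47.150.172.0/23, 47.150.174.0/23


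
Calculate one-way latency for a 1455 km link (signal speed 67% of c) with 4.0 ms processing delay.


Speed = 0.67 * 3e5 km/s = 201000 km/s
Propagation delay = 1455 / 201000 = 0.0072 s = 7.2388 ms
Processing delay = 4.0 ms
Total one-way latency = 11.2388 ms


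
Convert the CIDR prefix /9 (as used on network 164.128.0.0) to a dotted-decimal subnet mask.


/9 means 9 network bits, 23 host bits
Binary: 11111111100000000000000000000000
Mask: 255.128.0.0


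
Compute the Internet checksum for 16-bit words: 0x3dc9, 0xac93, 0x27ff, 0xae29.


Sum all words (with carry folding):
+ 0x3dc9 = 0x3dc9
+ 0xac93 = 0xea5c
+ 0x27ff = 0x125c
+ 0xae29 = 0xc085
One's complement: ~0xc085
Checksum = 0x3f7a


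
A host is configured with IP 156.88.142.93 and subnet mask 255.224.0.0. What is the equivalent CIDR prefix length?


Binary: 11111111.11100000.00000000.00000000
Count leading 1s
Prefix: /11


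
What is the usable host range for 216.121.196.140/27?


Network: 216.121.196.128
Broadcast: 216.121.196.159
First usable = network + 1
Last usable = broadcast - 1
Range: 216.121.196.129 to 216.121.196.158


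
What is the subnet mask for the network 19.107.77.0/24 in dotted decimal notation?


/24 means 24 network bits, 8 host bits
Binary: 11111111111111111111111100000000
Mask: 255.255.255.0


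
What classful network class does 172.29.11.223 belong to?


First octet: 172
Binary: 10101100
10xxxxxx -> Class B (128-191)
Class B, default mask 255.255.0.0 (/16)


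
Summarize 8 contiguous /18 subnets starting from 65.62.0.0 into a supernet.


Original prefix: /18
Number of subnets: 8 = 2^3
New prefix = 18 - 3 = 15
Supernet: 65.62.0.0/15


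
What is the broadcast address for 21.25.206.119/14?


Network: 21.24.0.0/14
Host bits = 18
Set all host bits to 1:
Broadcast: 21.27.255.255


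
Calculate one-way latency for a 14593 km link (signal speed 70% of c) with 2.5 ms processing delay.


Speed = 0.7 * 3e5 km/s = 210000 km/s
Propagation delay = 14593 / 210000 = 0.0695 s = 69.4905 ms
Processing delay = 2.5 ms
Total one-way latency = 71.9905 ms


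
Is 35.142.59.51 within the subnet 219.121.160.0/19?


Subnet network: 219.121.160.0
Test IP AND mask: 35.142.32.0
No, 35.142.59.51 is not in 219.121.160.0/19


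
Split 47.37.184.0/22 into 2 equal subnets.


New prefix = 22 + 1 = 23
Each subnet has 512 addresses
  47.37.184.0/23
  47.37.186.0/23
Subnets: 47.37.184.0/23, 47.37.186.0/23


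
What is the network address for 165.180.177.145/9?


IP:   10100101.10110100.10110001.10010001
Mask: 11111111.10000000.00000000.00000000
AND operation:
Net:  10100101.10000000.00000000.00000000
Network: 165.128.0.0/9


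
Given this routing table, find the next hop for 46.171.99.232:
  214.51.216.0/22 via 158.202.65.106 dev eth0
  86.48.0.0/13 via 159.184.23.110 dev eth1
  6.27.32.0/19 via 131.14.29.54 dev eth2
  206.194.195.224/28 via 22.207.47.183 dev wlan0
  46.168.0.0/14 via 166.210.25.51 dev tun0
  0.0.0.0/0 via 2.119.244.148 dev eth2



Longest prefix match for 46.171.99.232:
  /22 214.51.216.0: no
  /13 86.48.0.0: no
  /19 6.27.32.0: no
  /28 206.194.195.224: no
  /14 46.168.0.0: MATCH
  /0 0.0.0.0: MATCH
Selected: next-hop 166.210.25.51 via tun0 (matched /14)


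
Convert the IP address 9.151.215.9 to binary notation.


9 = 00001001
151 = 10010111
215 = 11010111
9 = 00001001
Binary: 00001001.10010111.11010111.00001001


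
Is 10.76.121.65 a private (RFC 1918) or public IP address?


RFC 1918 private ranges:
  10.0.0.0/8 (10.0.0.0 - 10.255.255.255)
  172.16.0.0/12 (172.16.0.0 - 172.31.255.255)
  192.168.0.0/16 (192.168.0.0 - 192.168.255.255)
Private (in 10.0.0.0/8)


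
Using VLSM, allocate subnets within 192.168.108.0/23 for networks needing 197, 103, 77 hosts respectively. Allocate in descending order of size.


197 hosts -> /24 (254 usable): 192.168.108.0/24
103 hosts -> /25 (126 usable): 192.168.109.0/25
77 hosts -> /25 (126 usable): 192.168.109.128/25
Allocation: 192.168.108.0/24 (197 hosts, 254 usable); 192.168.109.0/25 (103 hosts, 126 usable); 192.168.109.128/25 (77 hosts, 126 usable)


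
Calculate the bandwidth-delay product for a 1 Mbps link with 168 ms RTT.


BDP = bandwidth * RTT
= 1 Mbps * 168 ms
= 1 * 1e6 * 168 / 1000 bits
= 168000 bits
= 21000 bytes
= 20.5078 KB
BDP = 168000 bits (21000 bytes)


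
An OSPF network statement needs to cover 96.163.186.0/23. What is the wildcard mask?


Subnet mask: 255.255.254.0
Wildcard = 255.255.255.255 - subnet mask
255 - 255 = 0
255 - 255 = 0
255 - 254 = 1
255 - 0 = 255
Wildcard: 0.0.1.255


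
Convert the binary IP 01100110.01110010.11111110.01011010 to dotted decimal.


01100110 = 102
01110010 = 114
11111110 = 254
01011010 = 90
IP: 102.114.254.90


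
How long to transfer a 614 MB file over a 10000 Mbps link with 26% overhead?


Effective throughput = 10000 * (1 - 26/100) = 7400 Mbps
File size in Mb = 614 * 8 = 4912 Mb
Time = 4912 / 7400
Time = 0.6638 seconds


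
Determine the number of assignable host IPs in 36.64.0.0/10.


Host bits = 32 - 10 = 22
Total addresses = 2^22 = 4194304
Usable = total - 2 (network and broadcast)
Usable hosts: 4194302


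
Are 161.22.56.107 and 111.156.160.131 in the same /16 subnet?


Mask: 255.255.0.0
161.22.56.107 AND mask = 161.22.0.0
111.156.160.131 AND mask = 111.156.0.0
No, different subnets (161.22.0.0 vs 111.156.0.0)


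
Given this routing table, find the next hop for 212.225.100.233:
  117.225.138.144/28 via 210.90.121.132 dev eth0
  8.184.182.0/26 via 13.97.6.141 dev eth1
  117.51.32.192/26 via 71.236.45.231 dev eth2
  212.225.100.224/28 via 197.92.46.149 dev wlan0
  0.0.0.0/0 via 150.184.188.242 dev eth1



Longest prefix match for 212.225.100.233:
  /28 117.225.138.144: no
  /26 8.184.182.0: no
  /26 117.51.32.192: no
  /28 212.225.100.224: MATCH
  /0 0.0.0.0: MATCH
Selected: next-hop 197.92.46.149 via wlan0 (matched /28)
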